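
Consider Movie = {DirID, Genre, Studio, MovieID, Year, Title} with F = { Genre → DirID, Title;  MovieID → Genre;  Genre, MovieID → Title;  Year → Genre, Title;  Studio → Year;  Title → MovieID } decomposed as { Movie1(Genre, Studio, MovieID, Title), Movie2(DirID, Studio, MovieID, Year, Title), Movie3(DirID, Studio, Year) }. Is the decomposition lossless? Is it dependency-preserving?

Lossless test (chase): Rows 1 and 2 agree on MovieID; apply MovieID→Genre and equate their Genre entries. Rows 2 and 3 agree on Year; apply Year→Genre, Title and equate their Genre, Title entries. Rows 1 and 2 agree on Studio; apply Studio→Year and equate their Year entries. Rows 1 and 3 agree on Title; apply Title→MovieID and equate their MovieID entries. Rows 1 and 2 agree on Genre; apply Genre→DirID, Title and equate their DirID, Title entries. Row 1 is now all distinguished symbols — the join is lossless.
Dependency preservation: Genre → DirID, Title; Year → Genre, Title are not contained in any single fragment, but the restricted closure of each left-hand side across the fragments still reaches the right-hand side; the remaining FDs each lie inside some fragment. All dependencies are preserved.

lossless and dependency-preserving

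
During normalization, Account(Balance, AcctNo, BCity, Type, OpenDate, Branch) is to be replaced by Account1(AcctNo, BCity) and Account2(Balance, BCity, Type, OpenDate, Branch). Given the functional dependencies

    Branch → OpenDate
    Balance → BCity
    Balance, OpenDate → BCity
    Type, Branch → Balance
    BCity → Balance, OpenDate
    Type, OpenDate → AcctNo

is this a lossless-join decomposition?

Common attributes: Account1 ∩ Account2 = {BCity}.
Closure of {BCity}: BCity → Balance, OpenDate applies, adding Balance, OpenDate. So (BCity)⁺ = {Balance, BCity, OpenDate}.
The closure contains neither all of Account1 = {AcctNo, BCity} nor all of Account2 = {Balance, BCity, Type, OpenDate, Branch}, so the common attributes are not a superkey of either fragment. The join is lossy.

No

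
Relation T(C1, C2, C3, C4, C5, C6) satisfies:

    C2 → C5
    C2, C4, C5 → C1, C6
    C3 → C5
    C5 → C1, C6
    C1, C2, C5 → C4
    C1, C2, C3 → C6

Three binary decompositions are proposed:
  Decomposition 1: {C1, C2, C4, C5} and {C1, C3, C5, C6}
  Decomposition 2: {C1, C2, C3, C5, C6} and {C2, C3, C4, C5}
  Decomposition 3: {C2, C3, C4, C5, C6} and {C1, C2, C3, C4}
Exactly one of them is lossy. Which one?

Decomposition 1

Decomposition 1: common = {C1, C5}, closure = {C1, C5, C6} → lossy.
Decomposition 2: common = {C2, C3, C5}, closure = {C1, C2, C3, C4, C5, C6} → lossless.
Decomposition 3: common = {C2, C3, C4}, closure = {C1, C2, C3, C4, C5, C6} → lossless.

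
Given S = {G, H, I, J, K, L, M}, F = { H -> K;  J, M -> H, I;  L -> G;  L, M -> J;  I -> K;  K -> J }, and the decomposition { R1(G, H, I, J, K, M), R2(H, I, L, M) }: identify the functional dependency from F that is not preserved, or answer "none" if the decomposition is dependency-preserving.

L -> G

Check L → G: no single fragment contains all of {G, L}, and the restricted closure of {L} across the fragments never reaches {G}.
H → K is preserved.
J, M → H, I is preserved.
L, M → J is preserved.
I → K is preserved.
K → J is preserved.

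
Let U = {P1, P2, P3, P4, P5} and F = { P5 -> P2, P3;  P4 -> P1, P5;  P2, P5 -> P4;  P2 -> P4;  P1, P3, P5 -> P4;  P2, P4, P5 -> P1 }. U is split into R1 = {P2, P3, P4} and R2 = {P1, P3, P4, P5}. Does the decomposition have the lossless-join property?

Common attributes: R1 ∩ R2 = {P3, P4}.
Closure of {P3, P4}: P4 → P1, P5 applies, adding P1, P5; P5 → P2, P3 applies, adding P2. So (P3, P4)⁺ = {P1, P2, P3, P4, P5}.
This closure contains every attribute of R1, so R1 ∩ R2 → R1. The join is lossless.

Yes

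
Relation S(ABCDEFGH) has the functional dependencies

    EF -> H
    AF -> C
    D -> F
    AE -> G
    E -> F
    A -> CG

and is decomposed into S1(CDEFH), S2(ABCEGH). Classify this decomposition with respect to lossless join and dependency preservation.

Lossless test: (CEH)⁺ = {CEFH}, which is a superkey of neither fragment — lossy.
Dependency preservation: AF → C is not contained in any single fragment, but the restricted closure of its left-hand side across the fragments still reaches the right-hand side; the remaining FDs each lie inside some fragment. All dependencies are preserved.

lossy but dependency-preserving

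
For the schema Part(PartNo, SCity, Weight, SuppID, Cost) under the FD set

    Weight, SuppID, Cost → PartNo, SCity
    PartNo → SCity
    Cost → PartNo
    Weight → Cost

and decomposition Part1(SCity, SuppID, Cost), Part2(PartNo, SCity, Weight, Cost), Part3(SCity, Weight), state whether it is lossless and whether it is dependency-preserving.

Lossless test (chase): Rows 1 and 2 agree on Cost; apply Cost→PartNo and equate their PartNo entries. Rows 2 and 3 agree on Weight; apply Weight→Cost and equate their Cost entries. Rows 1 and 3 agree on Cost; apply Cost→PartNo and equate their PartNo entries. No row becomes fully distinguished — the join is lossy.
Dependency preservation: Weight, SuppID, Cost → PartNo, SCity is not contained in any single fragment, but the restricted closure of its left-hand side across the fragments still reaches the right-hand side; the remaining FDs each lie inside some fragment. All dependencies are preserved.

lossy but dependency-preserving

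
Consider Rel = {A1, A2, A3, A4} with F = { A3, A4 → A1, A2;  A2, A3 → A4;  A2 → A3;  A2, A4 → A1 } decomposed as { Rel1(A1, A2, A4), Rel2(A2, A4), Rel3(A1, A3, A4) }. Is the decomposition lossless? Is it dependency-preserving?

Lossless test (chase): Rows 1 and 2 agree on A2; apply A2→A3 and equate their A3 entries. Rows 1 and 2 agree on A2, A4; apply A2, A4→A1 and equate their A1 entries. No row becomes fully distinguished — the join is lossy.
Dependency preservation: the restricted closure of {A3, A4} across the fragments never reaches {A1, A2}, so A3, A4 → A1, A2 cannot be enforced without a join — not preserved.

lossy and not dependency-preserving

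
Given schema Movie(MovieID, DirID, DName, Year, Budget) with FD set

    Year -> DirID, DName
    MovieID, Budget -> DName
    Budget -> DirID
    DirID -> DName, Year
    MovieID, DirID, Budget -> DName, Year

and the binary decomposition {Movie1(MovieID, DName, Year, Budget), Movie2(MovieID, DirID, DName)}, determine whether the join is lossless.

No

Common attributes: Movie1 ∩ Movie2 = {MovieID, DName}.
No dependency enlarges {MovieID, DName}, so (MovieID, DName)⁺ = {MovieID, DName}.
The closure contains neither all of Movie1 = {MovieID, DName, Year, Budget} nor all of Movie2 = {MovieID, DirID, DName}, so the common attributes are not a superkey of either fragment. The join is lossy.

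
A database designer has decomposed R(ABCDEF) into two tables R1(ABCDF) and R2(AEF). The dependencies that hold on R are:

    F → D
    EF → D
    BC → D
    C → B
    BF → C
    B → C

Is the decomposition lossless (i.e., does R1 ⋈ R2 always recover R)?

Common attributes: R1 ∩ R2 = {AF}.
Closure of {AF}: F → D applies, adding D. So (AF)⁺ = {ADF}.
The closure contains neither all of R1 = {ABCDF} nor all of R2 = {AEF}, so the common attributes are not a superkey of either fragment. The join is lossy.

No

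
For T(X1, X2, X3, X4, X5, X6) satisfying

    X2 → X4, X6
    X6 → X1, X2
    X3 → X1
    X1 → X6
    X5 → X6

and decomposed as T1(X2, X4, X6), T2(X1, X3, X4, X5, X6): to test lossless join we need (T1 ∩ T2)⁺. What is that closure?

T1 ∩ T2 = {X4, X6}.
X6 → X1, X2 applies, adding X1, X2
Closure: {X1, X2, X4, X6}.

X1, X2, X4, X6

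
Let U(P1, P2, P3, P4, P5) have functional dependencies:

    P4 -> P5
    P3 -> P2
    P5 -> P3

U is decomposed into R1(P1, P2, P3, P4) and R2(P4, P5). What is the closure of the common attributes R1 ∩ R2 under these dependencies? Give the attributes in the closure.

R1 ∩ R2 = {P4}.
P4 → P5 applies, adding P5
P5 → P3 applies, adding P3
P3 → P2 applies, adding P2
Closure: {P2, P3, P4, P5}.

P2, P3, P4, P5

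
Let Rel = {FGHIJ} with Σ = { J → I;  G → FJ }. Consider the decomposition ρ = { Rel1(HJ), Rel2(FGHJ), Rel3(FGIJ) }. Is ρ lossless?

Yes

Chase test. Columns are FGHIJ; row i has aⱼ where attribute j ∈ Reli, else bᵢⱼ.
Initial tableau (one row per fragment):
  row 1: b11 b12 a3 b14 a5
  row 2: a1 a2 a3 b24 a5
  row 3: a1 a2 b33 a4 a5
Rows 1 and 2 agree on J; apply J→I and equate their I entries.
Rows 1 and 3 agree on J; apply J→I and equate their I entries.
Row 2 is now all distinguished symbols — the join is lossless.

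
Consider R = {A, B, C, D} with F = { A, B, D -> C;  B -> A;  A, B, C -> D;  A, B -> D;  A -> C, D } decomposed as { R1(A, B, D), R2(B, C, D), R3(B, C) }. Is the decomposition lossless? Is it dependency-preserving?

lossless but not dependency-preserving

Lossless test (chase): Rows 1 and 2 agree on B; apply B→A and equate their A entries. Rows 1 and 3 agree on B; apply B→A and equate their A entries. Rows 2 and 3 agree on A, B, C; apply A, B, C→D and equate their D entries. Rows 1 and 2 agree on A; apply A→C, D and equate their C, D entries. Row 1 is now all distinguished symbols — the join is lossless.
Dependency preservation: the restricted closure of {A} across the fragments never reaches {C, D}, so A → C, D cannot be enforced without a join — not preserved.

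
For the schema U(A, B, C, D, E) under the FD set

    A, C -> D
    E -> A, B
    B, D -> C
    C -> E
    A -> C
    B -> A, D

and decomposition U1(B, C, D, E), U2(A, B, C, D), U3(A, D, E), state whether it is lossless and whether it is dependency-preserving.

Lossless test (chase): Rows 1 and 3 agree on E; apply E→A, B and equate their A, B entries. Rows 1 and 3 agree on B, D; apply B, D→C and equate their C entries. Rows 1 and 2 agree on C; apply C→E and equate their E entries. Row 1 is now all distinguished symbols — the join is lossless.
Dependency preservation: E → A, B is not contained in any single fragment, but the restricted closure of its left-hand side across the fragments still reaches the right-hand side; the remaining FDs each lie inside some fragment. All dependencies are preserved.

lossless and dependency-preserving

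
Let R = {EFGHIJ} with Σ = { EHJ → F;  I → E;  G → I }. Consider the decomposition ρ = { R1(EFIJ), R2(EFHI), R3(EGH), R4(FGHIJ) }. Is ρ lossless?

Yes

Chase test. Columns are EFGHIJ; row i has aⱼ where attribute j ∈ Ri, else bᵢⱼ.
Initial tableau (one row per fragment):
  row 1: a1 a2 b13 b14 a5 a6
  row 2: a1 a2 b23 a4 a5 b26
  row 3: a1 b32 a3 a4 b35 b36
  row 4: b41 a2 a3 a4 a5 a6
Rows 1 and 4 agree on I; apply I→E and equate their E entries.
Rows 3 and 4 agree on G; apply G→I and equate their I entries.
Row 4 is now all distinguished symbols — the join is lossless.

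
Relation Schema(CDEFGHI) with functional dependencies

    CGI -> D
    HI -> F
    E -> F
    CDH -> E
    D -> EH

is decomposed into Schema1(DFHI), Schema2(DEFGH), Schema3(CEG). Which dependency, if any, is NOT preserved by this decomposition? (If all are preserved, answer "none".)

Check CGI → D: no single fragment contains all of {CDGI}, and the restricted closure of {CGI} across the fragments never reaches {D}.
HI → F is preserved.
E → F is preserved.
CDH → E is preserved.
D → EH is preserved.

CGI -> D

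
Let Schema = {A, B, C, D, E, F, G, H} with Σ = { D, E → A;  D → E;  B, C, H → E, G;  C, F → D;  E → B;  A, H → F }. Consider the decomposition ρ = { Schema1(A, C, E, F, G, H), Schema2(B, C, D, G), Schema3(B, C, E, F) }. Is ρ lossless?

No

Chase test. Columns are A, B, C, D, E, F, G, H; row i has aⱼ where attribute j ∈ Schemai, else bᵢⱼ.
Initial tableau (one row per fragment):
  row 1: a1 b12 a3 b14 a5 a6 a7 a8
  row 2: b21 a2 a3 a4 b25 b26 a7 b28
  row 3: b31 a2 a3 b34 a5 a6 b37 b38
Rows 1 and 3 agree on C, F; apply C, F→D and equate their D entries.
Rows 1 and 3 agree on E; apply E→B and equate their B entries.
Rows 1 and 3 agree on D, E; apply D, E→A and equate their A entries.
No row becomes fully distinguished — the join is lossy.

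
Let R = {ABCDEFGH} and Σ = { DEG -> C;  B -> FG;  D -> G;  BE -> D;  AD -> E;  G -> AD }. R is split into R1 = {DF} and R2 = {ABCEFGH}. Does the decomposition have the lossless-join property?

Common attributes: R1 ∩ R2 = {F}.
No dependency enlarges {F}, so (F)⁺ = {F}.
The closure contains neither all of R1 = {DF} nor all of R2 = {ABCEFGH}, so the common attributes are not a superkey of either fragment. The join is lossy.

No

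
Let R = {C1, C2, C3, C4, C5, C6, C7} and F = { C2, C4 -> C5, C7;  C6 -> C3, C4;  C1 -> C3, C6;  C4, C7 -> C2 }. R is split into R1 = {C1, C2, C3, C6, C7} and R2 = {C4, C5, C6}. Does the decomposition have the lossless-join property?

No

Common attributes: R1 ∩ R2 = {C6}.
Closure of {C6}: C6 → C3, C4 applies, adding C3, C4. So (C6)⁺ = {C3, C4, C6}.
The closure contains neither all of R1 = {C1, C2, C3, C6, C7} nor all of R2 = {C4, C5, C6}, so the common attributes are not a superkey of either fragment. The join is lossy.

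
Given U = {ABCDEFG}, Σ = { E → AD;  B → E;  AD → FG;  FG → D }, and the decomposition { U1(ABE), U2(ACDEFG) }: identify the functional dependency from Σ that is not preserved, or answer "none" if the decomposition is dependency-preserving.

E → AD lies within U2.
B → E lies within U1.
AD → FG lies within U2.
FG → D lies within U2.
Every dependency is enforceable on the fragments, so the decomposition is dependency-preserving.

none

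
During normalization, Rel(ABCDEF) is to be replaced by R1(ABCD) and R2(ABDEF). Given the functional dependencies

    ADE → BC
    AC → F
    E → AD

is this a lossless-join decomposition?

Common attributes: R1 ∩ R2 = {ABD}.
No dependency enlarges {ABD}, so (ABD)⁺ = {ABD}.
The closure contains neither all of R1 = {ABCD} nor all of R2 = {ABDEF}, so the common attributes are not a superkey of either fragment. The join is lossy.

No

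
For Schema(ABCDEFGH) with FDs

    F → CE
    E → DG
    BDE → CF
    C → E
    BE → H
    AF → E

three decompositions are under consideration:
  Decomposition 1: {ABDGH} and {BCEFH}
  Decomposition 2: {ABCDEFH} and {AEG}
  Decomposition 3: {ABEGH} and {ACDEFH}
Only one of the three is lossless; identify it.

Decomposition 2

Decomposition 1: common = {BH}, closure = {BH} → lossy.
Decomposition 2: common = {AE}, closure = {ADEG} → lossless.
Decomposition 3: common = {AEH}, closure = {ADEGH} → lossy.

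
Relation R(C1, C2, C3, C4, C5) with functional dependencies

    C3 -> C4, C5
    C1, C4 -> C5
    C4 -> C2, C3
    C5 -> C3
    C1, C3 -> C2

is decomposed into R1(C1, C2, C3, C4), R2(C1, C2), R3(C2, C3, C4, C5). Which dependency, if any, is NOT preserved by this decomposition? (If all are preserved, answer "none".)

C3 → C4, C5 lies within R3.
C1, C4 → C5: restricted closure across fragments reaches C5.
C4 → C2, C3 lies within R1.
C5 → C3 lies within R3.
C1, C3 → C2 lies within R1.
Every dependency is enforceable on the fragments, so the decomposition is dependency-preserving.

none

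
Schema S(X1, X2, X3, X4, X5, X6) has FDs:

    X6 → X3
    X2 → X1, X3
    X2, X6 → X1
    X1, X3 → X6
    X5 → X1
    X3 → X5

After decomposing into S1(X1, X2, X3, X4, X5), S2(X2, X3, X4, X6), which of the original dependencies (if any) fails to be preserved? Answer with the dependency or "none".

none

X6 → X3 lies within S2.
X2 → X1, X3 lies within S1.
X2, X6 → X1: restricted closure across fragments reaches X1.
X1, X3 → X6: restricted closure across fragments reaches X6.
X5 → X1 lies within S1.
X3 → X5 lies within S1.
Every dependency is enforceable on the fragments, so the decomposition is dependency-preserving.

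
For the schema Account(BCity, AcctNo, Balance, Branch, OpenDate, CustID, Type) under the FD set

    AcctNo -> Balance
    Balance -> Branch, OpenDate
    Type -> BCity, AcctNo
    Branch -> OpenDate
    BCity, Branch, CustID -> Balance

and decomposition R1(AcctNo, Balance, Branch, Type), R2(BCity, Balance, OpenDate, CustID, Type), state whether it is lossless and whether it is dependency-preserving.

lossless but not dependency-preserving

Lossless test: (Balance, Type)⁺ = {BCity, AcctNo, Balance, Branch, OpenDate, Type}, which contains all of one fragment — lossless.
Dependency preservation: the restricted closure of {Branch} across the fragments never reaches {OpenDate}, so Branch → OpenDate cannot be enforced without a join — not preserved.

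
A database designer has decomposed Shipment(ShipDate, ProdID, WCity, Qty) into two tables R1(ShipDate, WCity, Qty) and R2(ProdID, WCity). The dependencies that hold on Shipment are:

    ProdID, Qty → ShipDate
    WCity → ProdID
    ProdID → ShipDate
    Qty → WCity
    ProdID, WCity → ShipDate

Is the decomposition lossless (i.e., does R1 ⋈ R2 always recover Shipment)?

Yes

Common attributes: R1 ∩ R2 = {WCity}.
Closure of {WCity}: WCity → ProdID applies, adding ProdID; ProdID → ShipDate applies, adding ShipDate. So (WCity)⁺ = {ShipDate, ProdID, WCity}.
This closure contains every attribute of R2, so R1 ∩ R2 → R2. The join is lossless.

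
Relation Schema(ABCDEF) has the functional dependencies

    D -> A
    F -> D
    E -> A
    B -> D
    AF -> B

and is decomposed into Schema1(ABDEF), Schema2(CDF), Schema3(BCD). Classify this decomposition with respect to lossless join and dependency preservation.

Lossless test (chase): Rows 1 and 2 agree on D; apply D→A and equate their A entries. Rows 1 and 3 agree on D; apply D→A and equate their A entries. Rows 1 and 2 agree on AF; apply AF→B and equate their B entries. No row becomes fully distinguished — the join is lossy.
Dependency preservation: every FD's attributes lie within a single fragment, so each can be enforced locally — preserved.

lossy but dependency-preserving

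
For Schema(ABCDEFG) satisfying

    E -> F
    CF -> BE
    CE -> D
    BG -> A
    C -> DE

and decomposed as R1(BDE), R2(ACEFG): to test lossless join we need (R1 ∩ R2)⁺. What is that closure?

R1 ∩ R2 = {E}.
E → F applies, adding F
Closure: {EF}.

EF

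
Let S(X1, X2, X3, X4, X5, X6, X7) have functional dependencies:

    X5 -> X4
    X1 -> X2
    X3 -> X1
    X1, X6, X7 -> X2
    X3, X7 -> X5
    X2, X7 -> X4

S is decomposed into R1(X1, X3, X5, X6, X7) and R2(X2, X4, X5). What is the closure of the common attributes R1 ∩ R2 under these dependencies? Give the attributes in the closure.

R1 ∩ R2 = {X5}.
X5 → X4 applies, adding X4
Closure: {X4, X5}.

X4, X5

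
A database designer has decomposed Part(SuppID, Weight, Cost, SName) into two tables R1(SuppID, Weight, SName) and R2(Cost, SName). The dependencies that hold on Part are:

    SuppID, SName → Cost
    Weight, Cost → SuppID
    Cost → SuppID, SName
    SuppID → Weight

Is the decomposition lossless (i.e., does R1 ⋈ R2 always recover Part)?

No

Common attributes: R1 ∩ R2 = {SName}.
No dependency enlarges {SName}, so (SName)⁺ = {SName}.
The closure contains neither all of R1 = {SuppID, Weight, SName} nor all of R2 = {Cost, SName}, so the common attributes are not a superkey of either fragment. The join is lossy.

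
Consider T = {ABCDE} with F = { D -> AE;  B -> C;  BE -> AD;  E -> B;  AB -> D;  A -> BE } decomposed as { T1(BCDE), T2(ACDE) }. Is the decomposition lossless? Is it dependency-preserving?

lossless and dependency-preserving

Lossless test: (CDE)⁺ = {ABCDE}, which contains all of one fragment — lossless.
Dependency preservation: BE → AD; AB → D; A → BE are not contained in any single fragment, but the restricted closure of each left-hand side across the fragments still reaches the right-hand side; the remaining FDs each lie inside some fragment. All dependencies are preserved.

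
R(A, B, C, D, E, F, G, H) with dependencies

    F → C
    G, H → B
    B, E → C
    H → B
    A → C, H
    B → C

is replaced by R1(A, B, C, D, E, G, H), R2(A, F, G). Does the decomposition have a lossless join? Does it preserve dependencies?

lossy and not dependency-preserving

Lossless test: (A, G)⁺ = {A, B, C, G, H}, which is a superkey of neither fragment — lossy.
Dependency preservation: the restricted closure of {F} across the fragments never reaches {C}, so F → C cannot be enforced without a join — not preserved.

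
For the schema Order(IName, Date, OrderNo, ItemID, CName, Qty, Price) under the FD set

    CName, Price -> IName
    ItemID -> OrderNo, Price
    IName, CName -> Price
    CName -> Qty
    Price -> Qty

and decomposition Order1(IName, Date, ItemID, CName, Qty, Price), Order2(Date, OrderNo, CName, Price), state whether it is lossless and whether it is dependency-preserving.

Lossless test: (Date, CName, Price)⁺ = {IName, Date, CName, Qty, Price}, which is a superkey of neither fragment — lossy.
Dependency preservation: the restricted closure of {ItemID} across the fragments never reaches {OrderNo, Price}, so ItemID → OrderNo, Price cannot be enforced without a join — not preserved.

lossy and not dependency-preserving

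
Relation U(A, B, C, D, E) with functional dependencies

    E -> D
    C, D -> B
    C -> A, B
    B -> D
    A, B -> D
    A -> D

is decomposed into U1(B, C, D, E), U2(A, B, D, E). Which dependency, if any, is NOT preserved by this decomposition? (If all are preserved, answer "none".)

C -> A, B

Check C → A, B: no single fragment contains all of {A, B, C}, and the restricted closure of {C} across the fragments never reaches {A, B}.
E → D is preserved.
C, D → B is preserved.
B → D is preserved.
A, B → D is preserved.
A → D is preserved.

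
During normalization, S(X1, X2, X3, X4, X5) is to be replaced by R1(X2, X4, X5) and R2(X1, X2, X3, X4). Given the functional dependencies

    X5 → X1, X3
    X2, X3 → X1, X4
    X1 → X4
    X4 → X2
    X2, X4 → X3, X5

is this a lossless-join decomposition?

Common attributes: R1 ∩ R2 = {X2, X4}.
Closure of {X2, X4}: X2, X4 → X3, X5 applies, adding X3, X5; X5 → X1, X3 applies, adding X1. So (X2, X4)⁺ = {X1, X2, X3, X4, X5}.
This closure contains every attribute of R1, so R1 ∩ R2 → R1. The join is lossless.

Yes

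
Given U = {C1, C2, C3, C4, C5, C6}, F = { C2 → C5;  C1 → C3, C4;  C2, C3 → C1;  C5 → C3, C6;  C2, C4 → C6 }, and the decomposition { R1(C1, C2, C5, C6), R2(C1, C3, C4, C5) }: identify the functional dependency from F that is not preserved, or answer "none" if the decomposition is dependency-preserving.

C2 → C5 lies within R1.
C1 → C3, C4 lies within R2.
C2, C3 → C1: restricted closure across fragments reaches C1.
C5 → C3, C6: restricted closure across fragments reaches C3, C6.
C2, C4 → C6: restricted closure across fragments reaches C6.
Every dependency is enforceable on the fragments, so the decomposition is dependency-preserving.

none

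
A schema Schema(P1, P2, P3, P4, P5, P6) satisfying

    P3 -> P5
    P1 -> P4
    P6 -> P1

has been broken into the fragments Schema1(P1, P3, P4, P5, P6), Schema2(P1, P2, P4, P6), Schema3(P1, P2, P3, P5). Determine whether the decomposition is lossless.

No

Chase test. Columns are P1, P2, P3, P4, P5, P6; row i has aⱼ where attribute j ∈ Schemai, else bᵢⱼ.
Initial tableau (one row per fragment):
  row 1: a1 b12 a3 a4 a5 a6
  row 2: a1 a2 b23 a4 b25 a6
  row 3: a1 a2 a3 b34 a5 b36
Rows 1 and 3 agree on P1; apply P1→P4 and equate their P4 entries.
No row becomes fully distinguished — the join is lossy.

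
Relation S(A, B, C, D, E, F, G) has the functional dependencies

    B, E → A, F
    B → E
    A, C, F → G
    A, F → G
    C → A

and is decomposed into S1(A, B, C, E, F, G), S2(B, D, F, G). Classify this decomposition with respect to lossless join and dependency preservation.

Lossless test: (B, F, G)⁺ = {A, B, E, F, G}, which is a superkey of neither fragment — lossy.
Dependency preservation: every FD's attributes lie within a single fragment, so each can be enforced locally — preserved.

lossy but dependency-preserving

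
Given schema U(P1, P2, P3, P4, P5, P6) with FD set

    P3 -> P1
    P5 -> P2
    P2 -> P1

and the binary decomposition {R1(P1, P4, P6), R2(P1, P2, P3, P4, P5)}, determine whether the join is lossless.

Common attributes: R1 ∩ R2 = {P1, P4}.
No dependency enlarges {P1, P4}, so (P1, P4)⁺ = {P1, P4}.
The closure contains neither all of R1 = {P1, P4, P6} nor all of R2 = {P1, P2, P3, P4, P5}, so the common attributes are not a superkey of either fragment. The join is lossy.

No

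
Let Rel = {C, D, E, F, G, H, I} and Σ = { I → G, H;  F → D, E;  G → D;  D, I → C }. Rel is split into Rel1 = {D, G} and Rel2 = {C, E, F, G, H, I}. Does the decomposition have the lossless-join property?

Yes

Common attributes: Rel1 ∩ Rel2 = {G}.
Closure of {G}: G → D applies, adding D. So (G)⁺ = {D, G}.
This closure contains every attribute of Rel1, so Rel1 ∩ Rel2 → Rel1. The join is lossless.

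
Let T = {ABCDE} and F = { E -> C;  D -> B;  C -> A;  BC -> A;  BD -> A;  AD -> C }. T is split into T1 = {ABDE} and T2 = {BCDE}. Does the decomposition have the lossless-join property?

Yes

Common attributes: T1 ∩ T2 = {BDE}.
Closure of {BDE}: E → C applies, adding C; C → A applies, adding A. So (BDE)⁺ = {ABCDE}.
This closure contains every attribute of T1, so T1 ∩ T2 → T1. The join is lossless.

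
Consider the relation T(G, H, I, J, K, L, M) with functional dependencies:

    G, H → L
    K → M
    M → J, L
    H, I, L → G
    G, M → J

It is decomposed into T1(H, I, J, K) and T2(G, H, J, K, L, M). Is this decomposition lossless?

Common attributes: T1 ∩ T2 = {H, J, K}.
Closure of {H, J, K}: K → M applies, adding M; M → J, L applies, adding L. So (H, J, K)⁺ = {H, J, K, L, M}.
The closure contains neither all of T1 = {H, I, J, K} nor all of T2 = {G, H, J, K, L, M}, so the common attributes are not a superkey of either fragment. The join is lossy.

No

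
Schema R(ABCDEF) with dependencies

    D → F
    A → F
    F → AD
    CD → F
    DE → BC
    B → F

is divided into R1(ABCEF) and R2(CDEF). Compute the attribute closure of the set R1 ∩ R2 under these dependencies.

R1 ∩ R2 = {CEF}.
F → AD applies, adding AD
DE → BC applies, adding B
Closure: {ABCDEF}.

ABCDEF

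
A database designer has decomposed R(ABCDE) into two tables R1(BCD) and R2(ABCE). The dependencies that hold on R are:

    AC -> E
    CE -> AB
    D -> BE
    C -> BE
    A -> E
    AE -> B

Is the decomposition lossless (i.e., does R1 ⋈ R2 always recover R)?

Common attributes: R1 ∩ R2 = {BC}.
Closure of {BC}: C → BE applies, adding E; CE → AB applies, adding A. So (BC)⁺ = {ABCE}.
This closure contains every attribute of R2, so R1 ∩ R2 → R2. The join is lossless.

Yes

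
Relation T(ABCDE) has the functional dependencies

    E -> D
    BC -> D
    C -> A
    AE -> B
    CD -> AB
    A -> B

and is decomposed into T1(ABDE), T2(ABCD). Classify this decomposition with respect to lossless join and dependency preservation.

lossy but dependency-preserving

Lossless test: (ABD)⁺ = {ABD}, which is a superkey of neither fragment — lossy.
Dependency preservation: every FD's attributes lie within a single fragment, so each can be enforced locally — preserved.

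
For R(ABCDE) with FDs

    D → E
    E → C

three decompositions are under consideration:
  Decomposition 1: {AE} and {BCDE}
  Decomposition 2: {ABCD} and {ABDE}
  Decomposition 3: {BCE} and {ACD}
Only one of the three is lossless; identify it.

Decomposition 2

Decomposition 1: common = {E}, closure = {CE} → lossy.
Decomposition 2: common = {ABD}, closure = {ABCDE} → lossless.
Decomposition 3: common = {C}, closure = {C} → lossy.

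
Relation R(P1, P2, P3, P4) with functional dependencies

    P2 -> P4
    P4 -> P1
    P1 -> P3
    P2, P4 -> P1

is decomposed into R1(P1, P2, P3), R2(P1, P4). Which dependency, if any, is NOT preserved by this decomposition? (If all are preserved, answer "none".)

P2 -> P4

Check P2 → P4: no single fragment contains all of {P2, P4}, and the restricted closure of {P2} across the fragments never reaches {P4}.
P4 → P1 is preserved.
P1 → P3 is preserved.
P2, P4 → P1 is preserved.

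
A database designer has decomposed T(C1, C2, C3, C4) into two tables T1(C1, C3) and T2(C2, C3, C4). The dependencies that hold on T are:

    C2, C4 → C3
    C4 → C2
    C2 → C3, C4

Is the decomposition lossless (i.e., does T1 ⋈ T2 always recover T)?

Common attributes: T1 ∩ T2 = {C3}.
No dependency enlarges {C3}, so (C3)⁺ = {C3}.
The closure contains neither all of T1 = {C1, C3} nor all of T2 = {C2, C3, C4}, so the common attributes are not a superkey of either fragment. The join is lossy.

No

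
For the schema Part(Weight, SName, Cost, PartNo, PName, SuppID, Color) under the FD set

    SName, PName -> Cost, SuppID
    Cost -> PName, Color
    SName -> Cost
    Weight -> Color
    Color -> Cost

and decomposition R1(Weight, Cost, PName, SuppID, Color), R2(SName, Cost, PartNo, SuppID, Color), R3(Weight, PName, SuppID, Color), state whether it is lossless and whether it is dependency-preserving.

Lossless test (chase): Rows 1 and 2 agree on Cost; apply Cost→PName, Color and equate their PName, Color entries. Rows 1 and 3 agree on Color; apply Color→Cost and equate their Cost entries. No row becomes fully distinguished — the join is lossy.
Dependency preservation: SName, PName → Cost, SuppID is not contained in any single fragment, but the restricted closure of its left-hand side across the fragments still reaches the right-hand side; the remaining FDs each lie inside some fragment. All dependencies are preserved.

lossy but dependency-preserving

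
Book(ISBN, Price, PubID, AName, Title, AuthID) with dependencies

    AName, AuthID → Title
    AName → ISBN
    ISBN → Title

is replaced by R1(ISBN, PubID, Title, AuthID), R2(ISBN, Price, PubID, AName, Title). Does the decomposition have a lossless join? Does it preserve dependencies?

Lossless test: (ISBN, PubID, Title)⁺ = {ISBN, PubID, Title}, which is a superkey of neither fragment — lossy.
Dependency preservation: AName, AuthID → Title is not contained in any single fragment, but the restricted closure of its left-hand side across the fragments still reaches the right-hand side; the remaining FDs each lie inside some fragment. All dependencies are preserved.

lossy but dependency-preserving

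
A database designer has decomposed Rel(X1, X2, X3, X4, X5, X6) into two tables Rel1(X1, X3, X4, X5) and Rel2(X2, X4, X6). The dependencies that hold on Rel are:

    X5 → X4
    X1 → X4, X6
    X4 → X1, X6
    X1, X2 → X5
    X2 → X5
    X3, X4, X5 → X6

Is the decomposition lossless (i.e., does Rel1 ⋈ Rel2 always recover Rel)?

No

Common attributes: Rel1 ∩ Rel2 = {X4}.
Closure of {X4}: X4 → X1, X6 applies, adding X1, X6. So (X4)⁺ = {X1, X4, X6}.
The closure contains neither all of Rel1 = {X1, X3, X4, X5} nor all of Rel2 = {X2, X4, X6}, so the common attributes are not a superkey of either fragment. The join is lossy.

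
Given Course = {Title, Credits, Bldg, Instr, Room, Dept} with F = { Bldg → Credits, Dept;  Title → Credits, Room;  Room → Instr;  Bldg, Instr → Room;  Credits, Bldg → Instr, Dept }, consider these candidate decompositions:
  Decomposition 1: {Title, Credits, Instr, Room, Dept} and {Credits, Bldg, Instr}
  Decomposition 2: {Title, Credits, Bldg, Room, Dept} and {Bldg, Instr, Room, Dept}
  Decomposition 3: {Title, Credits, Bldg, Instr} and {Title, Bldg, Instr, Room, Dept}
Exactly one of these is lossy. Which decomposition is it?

Decomposition 1: common = {Credits, Instr}, closure = {Credits, Instr} → lossy.
Decomposition 2: common = {Bldg, Room, Dept}, closure = {Credits, Bldg, Instr, Room, Dept} → lossless.
Decomposition 3: common = {Title, Bldg, Instr}, closure = {Title, Credits, Bldg, Instr, Room, Dept} → lossless.

Decomposition 1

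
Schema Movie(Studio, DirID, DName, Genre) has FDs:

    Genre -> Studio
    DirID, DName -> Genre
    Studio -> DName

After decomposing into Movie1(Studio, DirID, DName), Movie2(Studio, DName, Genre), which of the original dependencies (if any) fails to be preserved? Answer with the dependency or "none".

DirID, DName -> Genre

Check DirID, DName → Genre: no single fragment contains all of {DirID, DName, Genre}, and the restricted closure of {DirID, DName} across the fragments never reaches {Genre}.
Genre → Studio is preserved.
Studio → DName is preserved.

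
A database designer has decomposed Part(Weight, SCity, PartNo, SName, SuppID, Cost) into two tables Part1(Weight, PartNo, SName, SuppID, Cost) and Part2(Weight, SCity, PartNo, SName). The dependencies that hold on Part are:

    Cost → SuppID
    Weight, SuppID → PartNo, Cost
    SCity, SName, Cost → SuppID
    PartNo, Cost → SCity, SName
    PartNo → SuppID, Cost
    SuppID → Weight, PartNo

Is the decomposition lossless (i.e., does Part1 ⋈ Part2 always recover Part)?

Common attributes: Part1 ∩ Part2 = {Weight, PartNo, SName}.
Closure of {Weight, PartNo, SName}: PartNo → SuppID, Cost applies, adding SuppID, Cost; PartNo, Cost → SCity, SName applies, adding SCity. So (Weight, PartNo, SName)⁺ = {Weight, SCity, PartNo, SName, SuppID, Cost}.
This closure contains every attribute of Part1, so Part1 ∩ Part2 → Part1. The join is lossless.

Yes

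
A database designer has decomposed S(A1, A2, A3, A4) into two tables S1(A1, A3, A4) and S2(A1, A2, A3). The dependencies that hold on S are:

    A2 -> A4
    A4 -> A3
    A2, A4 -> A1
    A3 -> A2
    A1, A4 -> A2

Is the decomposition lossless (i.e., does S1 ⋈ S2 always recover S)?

Yes

Common attributes: S1 ∩ S2 = {A1, A3}.
Closure of {A1, A3}: A3 → A2 applies, adding A2; A2 → A4 applies, adding A4. So (A1, A3)⁺ = {A1, A2, A3, A4}.
This closure contains every attribute of S1, so S1 ∩ S2 → S1. The join is lossless.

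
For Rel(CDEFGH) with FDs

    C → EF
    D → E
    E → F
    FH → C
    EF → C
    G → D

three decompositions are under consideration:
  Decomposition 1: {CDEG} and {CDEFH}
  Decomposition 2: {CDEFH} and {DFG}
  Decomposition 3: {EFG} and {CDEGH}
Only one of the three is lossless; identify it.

Decomposition 1: common = {CDE}, closure = {CDEF} → lossy.
Decomposition 2: common = {DF}, closure = {CDEF} → lossy.
Decomposition 3: common = {EG}, closure = {CDEFG} → lossless.

Decomposition 3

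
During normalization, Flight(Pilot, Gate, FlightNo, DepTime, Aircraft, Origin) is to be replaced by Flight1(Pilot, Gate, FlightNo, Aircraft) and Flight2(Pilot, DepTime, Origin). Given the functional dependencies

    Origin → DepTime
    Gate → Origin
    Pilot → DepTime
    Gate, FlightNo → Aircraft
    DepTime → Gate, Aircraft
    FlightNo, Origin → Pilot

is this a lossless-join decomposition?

Common attributes: Flight1 ∩ Flight2 = {Pilot}.
Closure of {Pilot}: Pilot → DepTime applies, adding DepTime; DepTime → Gate, Aircraft applies, adding Gate, Aircraft; Gate → Origin applies, adding Origin. So (Pilot)⁺ = {Pilot, Gate, DepTime, Aircraft, Origin}.
This closure contains every attribute of Flight2, so Flight1 ∩ Flight2 → Flight2. The join is lossless.

Yes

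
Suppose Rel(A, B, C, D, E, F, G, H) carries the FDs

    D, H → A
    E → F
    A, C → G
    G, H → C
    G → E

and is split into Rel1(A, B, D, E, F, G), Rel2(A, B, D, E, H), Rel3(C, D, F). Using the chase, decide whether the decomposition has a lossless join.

No

Chase test. Columns are A, B, C, D, E, F, G, H; row i has aⱼ where attribute j ∈ Reli, else bᵢⱼ.
Initial tableau (one row per fragment):
  row 1: a1 a2 b13 a4 a5 a6 a7 b18
  row 2: a1 a2 b23 a4 a5 b26 b27 a8
  row 3: b31 b32 a3 a4 b35 a6 b37 b38
Rows 1 and 2 agree on E; apply E→F and equate their F entries.
No row becomes fully distinguished — the join is lossy.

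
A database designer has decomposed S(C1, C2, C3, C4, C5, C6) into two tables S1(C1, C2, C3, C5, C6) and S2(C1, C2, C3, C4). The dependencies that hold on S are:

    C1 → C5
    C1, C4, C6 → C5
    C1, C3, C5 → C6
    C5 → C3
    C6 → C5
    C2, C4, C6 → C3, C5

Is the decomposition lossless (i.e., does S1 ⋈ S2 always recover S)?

Yes

Common attributes: S1 ∩ S2 = {C1, C2, C3}.
Closure of {C1, C2, C3}: C1 → C5 applies, adding C5; C1, C3, C5 → C6 applies, adding C6. So (C1, C2, C3)⁺ = {C1, C2, C3, C5, C6}.
This closure contains every attribute of S1, so S1 ∩ S2 → S1. The join is lossless.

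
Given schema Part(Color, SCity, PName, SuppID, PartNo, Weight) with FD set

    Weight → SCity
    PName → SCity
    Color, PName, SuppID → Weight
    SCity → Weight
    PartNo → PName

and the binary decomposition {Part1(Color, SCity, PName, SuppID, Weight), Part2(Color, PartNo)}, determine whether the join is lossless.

No

Common attributes: Part1 ∩ Part2 = {Color}.
No dependency enlarges {Color}, so (Color)⁺ = {Color}.
The closure contains neither all of Part1 = {Color, SCity, PName, SuppID, Weight} nor all of Part2 = {Color, PartNo}, so the common attributes are not a superkey of either fragment. The join is lossy.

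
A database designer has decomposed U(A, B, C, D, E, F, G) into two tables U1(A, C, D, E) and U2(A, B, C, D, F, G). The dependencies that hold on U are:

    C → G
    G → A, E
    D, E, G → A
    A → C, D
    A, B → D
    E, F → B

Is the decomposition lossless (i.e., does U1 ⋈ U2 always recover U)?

Common attributes: U1 ∩ U2 = {A, C, D}.
Closure of {A, C, D}: C → G applies, adding G; G → A, E applies, adding E. So (A, C, D)⁺ = {A, C, D, E, G}.
This closure contains every attribute of U1, so U1 ∩ U2 → U1. The join is lossless.

Yes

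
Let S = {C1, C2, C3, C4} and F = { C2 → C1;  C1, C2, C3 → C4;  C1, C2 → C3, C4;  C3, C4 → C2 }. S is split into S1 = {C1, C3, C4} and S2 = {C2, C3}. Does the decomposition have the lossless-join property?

No

Common attributes: S1 ∩ S2 = {C3}.
No dependency enlarges {C3}, so (C3)⁺ = {C3}.
The closure contains neither all of S1 = {C1, C3, C4} nor all of S2 = {C2, C3}, so the common attributes are not a superkey of either fragment. The join is lossy.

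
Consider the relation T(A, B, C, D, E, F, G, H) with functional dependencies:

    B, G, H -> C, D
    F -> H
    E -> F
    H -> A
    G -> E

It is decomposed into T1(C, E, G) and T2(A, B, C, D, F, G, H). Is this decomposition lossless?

Yes

Common attributes: T1 ∩ T2 = {C, G}.
Closure of {C, G}: G → E applies, adding E; E → F applies, adding F; F → H applies, adding H; H → A applies, adding A. So (C, G)⁺ = {A, C, E, F, G, H}.
This closure contains every attribute of T1, so T1 ∩ T2 → T1. The join is lossless.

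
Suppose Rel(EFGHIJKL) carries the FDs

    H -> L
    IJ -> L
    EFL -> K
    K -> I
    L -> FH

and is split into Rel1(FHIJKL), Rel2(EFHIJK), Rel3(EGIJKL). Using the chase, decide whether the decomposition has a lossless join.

Yes

Chase test. Columns are EFGHIJKL; row i has aⱼ where attribute j ∈ Reli, else bᵢⱼ.
Initial tableau (one row per fragment):
  row 1: b11 a2 b13 a4 a5 a6 a7 a8
  row 2: a1 a2 b23 a4 a5 a6 a7 b28
  row 3: a1 b32 a3 b34 a5 a6 a7 a8
Rows 1 and 2 agree on H; apply H→L and equate their L entries.
Rows 1 and 3 agree on L; apply L→FH and equate their FH entries.
Row 3 is now all distinguished symbols — the join is lossless.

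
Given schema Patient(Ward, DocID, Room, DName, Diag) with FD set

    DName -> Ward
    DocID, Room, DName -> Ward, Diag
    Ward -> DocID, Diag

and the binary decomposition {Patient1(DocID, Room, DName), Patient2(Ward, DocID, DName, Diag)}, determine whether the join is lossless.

Yes

Common attributes: Patient1 ∩ Patient2 = {DocID, DName}.
Closure of {DocID, DName}: DName → Ward applies, adding Ward; Ward → DocID, Diag applies, adding Diag. So (DocID, DName)⁺ = {Ward, DocID, DName, Diag}.
This closure contains every attribute of Patient2, so Patient1 ∩ Patient2 → Patient2. The join is lossless.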